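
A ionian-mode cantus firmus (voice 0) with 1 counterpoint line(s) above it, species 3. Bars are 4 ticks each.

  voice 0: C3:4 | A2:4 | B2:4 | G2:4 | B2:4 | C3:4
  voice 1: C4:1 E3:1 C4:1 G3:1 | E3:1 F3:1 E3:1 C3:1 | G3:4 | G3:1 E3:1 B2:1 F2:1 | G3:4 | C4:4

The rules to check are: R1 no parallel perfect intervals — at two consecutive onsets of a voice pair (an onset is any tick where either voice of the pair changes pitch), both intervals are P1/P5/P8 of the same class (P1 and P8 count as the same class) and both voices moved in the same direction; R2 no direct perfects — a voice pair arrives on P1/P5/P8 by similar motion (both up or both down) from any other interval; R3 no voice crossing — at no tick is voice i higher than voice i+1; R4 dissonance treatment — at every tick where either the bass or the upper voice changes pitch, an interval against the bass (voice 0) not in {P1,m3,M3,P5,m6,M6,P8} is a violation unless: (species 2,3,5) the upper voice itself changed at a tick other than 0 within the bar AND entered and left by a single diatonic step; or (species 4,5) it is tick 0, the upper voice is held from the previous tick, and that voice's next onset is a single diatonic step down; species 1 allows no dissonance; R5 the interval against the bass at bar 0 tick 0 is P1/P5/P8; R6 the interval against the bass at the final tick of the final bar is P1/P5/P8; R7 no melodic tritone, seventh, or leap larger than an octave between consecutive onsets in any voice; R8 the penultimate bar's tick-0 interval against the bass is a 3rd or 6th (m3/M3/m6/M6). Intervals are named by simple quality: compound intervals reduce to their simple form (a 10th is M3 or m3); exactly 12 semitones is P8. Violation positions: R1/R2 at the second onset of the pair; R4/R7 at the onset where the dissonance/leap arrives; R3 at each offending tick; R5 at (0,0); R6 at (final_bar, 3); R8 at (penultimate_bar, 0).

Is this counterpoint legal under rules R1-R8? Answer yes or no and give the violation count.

bar 0: v0=C3 v1=C4 (P8)
bar 1: v0=A2 v1=E3 (P5)
bar 2: v0=B2 v1=G3 (m6)
bar 3: v0=G2 v1=G3 (P8)
bar 4: v0=B2 v1=G3 (m6)
bar 5: v0=C3 v1=C4 (P8)
  R1 @ bar1.0: C3/G3 P5 -> A2/E3 P5 similar
  R3 @ bar3.3: G2 above F2
  R4 @ bar3.3: G2/F2 M2 untreated
  R7 @ bar3.3: B2->F2 leap 6st
  R7 @ bar4.0: F2->G3 leap 14st
  R2 @ bar5.0: B2/G3 m6 -> C3/C4 P8 similar

No (6 violations)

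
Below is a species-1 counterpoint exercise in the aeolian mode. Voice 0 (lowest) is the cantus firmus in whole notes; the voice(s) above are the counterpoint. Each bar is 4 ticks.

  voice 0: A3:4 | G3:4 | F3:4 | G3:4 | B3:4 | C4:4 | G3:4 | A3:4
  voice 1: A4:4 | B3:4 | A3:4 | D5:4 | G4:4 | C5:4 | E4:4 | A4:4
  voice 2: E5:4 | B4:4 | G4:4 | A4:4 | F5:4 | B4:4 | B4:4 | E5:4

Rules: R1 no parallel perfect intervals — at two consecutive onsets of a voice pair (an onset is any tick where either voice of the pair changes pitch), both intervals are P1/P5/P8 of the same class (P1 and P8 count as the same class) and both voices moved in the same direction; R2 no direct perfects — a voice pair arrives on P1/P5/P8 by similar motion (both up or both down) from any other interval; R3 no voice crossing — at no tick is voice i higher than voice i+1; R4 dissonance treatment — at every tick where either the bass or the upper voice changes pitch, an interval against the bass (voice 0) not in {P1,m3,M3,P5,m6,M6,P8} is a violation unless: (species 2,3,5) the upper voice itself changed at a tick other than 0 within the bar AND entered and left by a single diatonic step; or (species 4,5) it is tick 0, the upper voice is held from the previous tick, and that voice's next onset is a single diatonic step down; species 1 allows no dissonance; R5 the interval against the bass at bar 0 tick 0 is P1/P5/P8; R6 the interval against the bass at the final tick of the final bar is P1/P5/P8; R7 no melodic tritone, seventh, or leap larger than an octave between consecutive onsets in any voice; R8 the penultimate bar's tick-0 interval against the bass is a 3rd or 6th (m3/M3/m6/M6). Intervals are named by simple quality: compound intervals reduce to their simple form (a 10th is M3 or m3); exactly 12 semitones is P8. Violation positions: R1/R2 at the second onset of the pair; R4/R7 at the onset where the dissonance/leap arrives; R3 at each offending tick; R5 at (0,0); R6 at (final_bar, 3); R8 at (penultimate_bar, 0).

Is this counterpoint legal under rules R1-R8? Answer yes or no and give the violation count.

No (21 violations)

bar 0: v0=A3 v1=A4 v2=E5 (P5)
bar 1: v0=G3 v1=B3 v2=B4 (M3)
bar 2: v0=F3 v1=A3 v2=G4 (M2)
bar 3: v0=G3 v1=D5 v2=A4 (M2)
bar 4: v0=B3 v1=G4 v2=F5 (TT)
bar 5: v0=C4 v1=C5 v2=B4 (M7)
bar 6: v0=G3 v1=E4 v2=B4 (M3)
bar 7: v0=A3 v1=A4 v2=E5 (P5)
  R2 @ bar1.0: A4/E5 P5 -> B3/B4 P8 similar
  R7 @ bar1.0: A4->B3 leap 10st
  R4 @ bar2.0: F3/G4 M2 untreated
  R2 @ bar3.0: F3/A3 M3 -> G3/D5 P5 similar
  R3 @ bar3.0: D5 above A4
  R4 @ bar3.0: G3/A4 M2 untreated
  R7 @ bar3.0: A3->D5 leap 17st
  R3 @ bar3.1: D5 above A4
  R3 @ bar3.2: D5 above A4
  R3 @ bar3.3: D5 above A4
  R4 @ bar4.0: B3/F5 TT untreated
  R2 @ bar5.0: B3/G4 m6 -> C4/C5 P8 similar
  R3 @ bar5.0: C5 above B4
  R4 @ bar5.0: C4/B4 M7 untreated
  R7 @ bar5.0: F5->B4 leap 6st
  R3 @ bar5.1: C5 above B4
  R3 @ bar5.2: C5 above B4
  R3 @ bar5.3: C5 above B4
  R1 @ bar7.0: E4/B4 P5 -> A4/E5 P5 similar
  R2 @ bar7.0: G3/E4 M6 -> A3/A4 P8 similar
  R2 @ bar7.0: G3/B4 M3 -> A3/E5 P5 similar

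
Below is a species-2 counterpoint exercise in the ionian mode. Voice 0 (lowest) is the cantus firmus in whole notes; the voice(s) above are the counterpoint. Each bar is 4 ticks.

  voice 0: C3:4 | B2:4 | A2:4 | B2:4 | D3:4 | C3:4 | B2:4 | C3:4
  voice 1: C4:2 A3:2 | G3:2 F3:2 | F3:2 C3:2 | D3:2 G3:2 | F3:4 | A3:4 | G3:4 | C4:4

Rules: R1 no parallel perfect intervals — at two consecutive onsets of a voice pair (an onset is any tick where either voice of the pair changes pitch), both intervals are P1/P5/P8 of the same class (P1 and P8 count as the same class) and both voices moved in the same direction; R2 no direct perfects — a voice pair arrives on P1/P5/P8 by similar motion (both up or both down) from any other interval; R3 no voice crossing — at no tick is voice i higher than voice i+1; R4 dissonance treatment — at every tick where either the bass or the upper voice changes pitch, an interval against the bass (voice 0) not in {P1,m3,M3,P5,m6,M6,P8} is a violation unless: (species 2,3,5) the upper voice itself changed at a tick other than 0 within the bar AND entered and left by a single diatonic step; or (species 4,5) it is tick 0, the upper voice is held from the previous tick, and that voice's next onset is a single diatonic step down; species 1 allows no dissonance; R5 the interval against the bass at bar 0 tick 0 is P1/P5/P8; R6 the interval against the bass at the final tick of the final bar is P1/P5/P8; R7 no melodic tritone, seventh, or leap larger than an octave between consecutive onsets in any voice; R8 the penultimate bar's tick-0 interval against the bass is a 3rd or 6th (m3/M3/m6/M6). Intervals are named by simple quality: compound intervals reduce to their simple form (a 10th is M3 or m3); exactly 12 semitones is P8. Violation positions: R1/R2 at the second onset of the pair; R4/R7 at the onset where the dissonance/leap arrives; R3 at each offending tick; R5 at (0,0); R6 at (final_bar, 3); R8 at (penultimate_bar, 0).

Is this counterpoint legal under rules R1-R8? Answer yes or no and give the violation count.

bar 0: v0=C3 v1=C4 (P8)
bar 1: v0=B2 v1=G3 (m6)
bar 2: v0=A2 v1=F3 (m6)
bar 3: v0=B2 v1=D3 (m3)
bar 4: v0=D3 v1=F3 (m3)
bar 5: v0=C3 v1=A3 (M6)
bar 6: v0=B2 v1=G3 (m6)
bar 7: v0=C3 v1=C4 (P8)
  R4 @ bar1.2: B2/F3 TT untreated
  R2 @ bar7.0: B2/G3 m6 -> C3/C4 P8 similar

No (2 violations)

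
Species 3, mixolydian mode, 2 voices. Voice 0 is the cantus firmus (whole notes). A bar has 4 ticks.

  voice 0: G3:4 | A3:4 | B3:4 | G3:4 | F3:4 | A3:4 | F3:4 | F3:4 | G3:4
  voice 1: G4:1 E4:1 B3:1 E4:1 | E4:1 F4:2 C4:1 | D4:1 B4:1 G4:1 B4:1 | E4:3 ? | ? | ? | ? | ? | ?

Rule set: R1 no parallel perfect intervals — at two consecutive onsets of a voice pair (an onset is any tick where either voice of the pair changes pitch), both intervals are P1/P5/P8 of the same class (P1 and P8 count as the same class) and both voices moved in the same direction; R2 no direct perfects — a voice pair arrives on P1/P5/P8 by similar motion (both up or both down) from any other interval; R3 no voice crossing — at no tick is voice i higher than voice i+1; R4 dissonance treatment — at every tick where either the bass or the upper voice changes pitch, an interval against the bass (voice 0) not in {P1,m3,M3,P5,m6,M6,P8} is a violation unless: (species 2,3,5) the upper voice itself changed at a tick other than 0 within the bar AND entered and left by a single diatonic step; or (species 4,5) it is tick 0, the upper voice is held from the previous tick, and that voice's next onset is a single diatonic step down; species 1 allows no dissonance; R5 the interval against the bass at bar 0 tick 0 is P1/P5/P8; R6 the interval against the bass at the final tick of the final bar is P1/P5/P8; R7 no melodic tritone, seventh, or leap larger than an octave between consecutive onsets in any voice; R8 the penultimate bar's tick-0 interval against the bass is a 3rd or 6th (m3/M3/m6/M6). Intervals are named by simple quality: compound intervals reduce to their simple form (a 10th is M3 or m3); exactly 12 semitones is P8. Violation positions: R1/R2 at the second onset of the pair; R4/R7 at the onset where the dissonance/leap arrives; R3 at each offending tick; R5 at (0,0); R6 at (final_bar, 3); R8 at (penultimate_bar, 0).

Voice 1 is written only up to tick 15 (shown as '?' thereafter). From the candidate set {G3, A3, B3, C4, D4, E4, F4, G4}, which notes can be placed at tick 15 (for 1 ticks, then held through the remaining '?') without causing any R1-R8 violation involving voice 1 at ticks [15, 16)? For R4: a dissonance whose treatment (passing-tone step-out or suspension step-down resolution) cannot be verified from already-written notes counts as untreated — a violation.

G3: legal
A3: violates R4
B3: legal
C4: violates R4
D4: legal
E4: legal
F4: violates R4
G4: legal

{B3, D4, E4, G3, G4}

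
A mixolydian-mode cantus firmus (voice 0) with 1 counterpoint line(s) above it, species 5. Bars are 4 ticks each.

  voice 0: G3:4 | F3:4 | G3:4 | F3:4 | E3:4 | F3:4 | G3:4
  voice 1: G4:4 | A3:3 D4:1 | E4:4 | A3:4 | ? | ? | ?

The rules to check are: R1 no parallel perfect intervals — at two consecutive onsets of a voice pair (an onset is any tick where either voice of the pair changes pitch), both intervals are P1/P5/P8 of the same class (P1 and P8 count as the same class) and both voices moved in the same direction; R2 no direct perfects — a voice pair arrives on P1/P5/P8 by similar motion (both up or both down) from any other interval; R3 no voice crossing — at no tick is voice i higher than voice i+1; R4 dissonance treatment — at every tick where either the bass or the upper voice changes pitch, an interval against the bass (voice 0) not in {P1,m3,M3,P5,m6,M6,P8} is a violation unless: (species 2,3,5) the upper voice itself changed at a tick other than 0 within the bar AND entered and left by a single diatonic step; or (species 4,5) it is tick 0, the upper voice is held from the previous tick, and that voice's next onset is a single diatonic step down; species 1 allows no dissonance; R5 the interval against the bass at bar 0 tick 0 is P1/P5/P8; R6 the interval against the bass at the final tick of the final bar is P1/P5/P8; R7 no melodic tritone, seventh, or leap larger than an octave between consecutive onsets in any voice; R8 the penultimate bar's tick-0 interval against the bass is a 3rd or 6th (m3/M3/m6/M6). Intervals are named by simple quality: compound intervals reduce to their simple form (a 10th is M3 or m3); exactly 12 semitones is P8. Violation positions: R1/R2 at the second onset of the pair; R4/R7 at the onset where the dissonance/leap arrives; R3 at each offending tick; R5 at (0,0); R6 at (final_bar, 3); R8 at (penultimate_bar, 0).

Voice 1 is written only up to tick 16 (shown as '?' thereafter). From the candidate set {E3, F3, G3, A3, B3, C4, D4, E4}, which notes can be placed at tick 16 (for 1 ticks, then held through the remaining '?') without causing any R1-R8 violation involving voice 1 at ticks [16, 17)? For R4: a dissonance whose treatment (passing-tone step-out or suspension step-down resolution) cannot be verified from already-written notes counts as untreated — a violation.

{B3, C4, E4, G3}

E3: violates R2
F3: violates R4
G3: legal
A3: violates R4
B3: legal
C4: legal
D4: violates R4
E4: legal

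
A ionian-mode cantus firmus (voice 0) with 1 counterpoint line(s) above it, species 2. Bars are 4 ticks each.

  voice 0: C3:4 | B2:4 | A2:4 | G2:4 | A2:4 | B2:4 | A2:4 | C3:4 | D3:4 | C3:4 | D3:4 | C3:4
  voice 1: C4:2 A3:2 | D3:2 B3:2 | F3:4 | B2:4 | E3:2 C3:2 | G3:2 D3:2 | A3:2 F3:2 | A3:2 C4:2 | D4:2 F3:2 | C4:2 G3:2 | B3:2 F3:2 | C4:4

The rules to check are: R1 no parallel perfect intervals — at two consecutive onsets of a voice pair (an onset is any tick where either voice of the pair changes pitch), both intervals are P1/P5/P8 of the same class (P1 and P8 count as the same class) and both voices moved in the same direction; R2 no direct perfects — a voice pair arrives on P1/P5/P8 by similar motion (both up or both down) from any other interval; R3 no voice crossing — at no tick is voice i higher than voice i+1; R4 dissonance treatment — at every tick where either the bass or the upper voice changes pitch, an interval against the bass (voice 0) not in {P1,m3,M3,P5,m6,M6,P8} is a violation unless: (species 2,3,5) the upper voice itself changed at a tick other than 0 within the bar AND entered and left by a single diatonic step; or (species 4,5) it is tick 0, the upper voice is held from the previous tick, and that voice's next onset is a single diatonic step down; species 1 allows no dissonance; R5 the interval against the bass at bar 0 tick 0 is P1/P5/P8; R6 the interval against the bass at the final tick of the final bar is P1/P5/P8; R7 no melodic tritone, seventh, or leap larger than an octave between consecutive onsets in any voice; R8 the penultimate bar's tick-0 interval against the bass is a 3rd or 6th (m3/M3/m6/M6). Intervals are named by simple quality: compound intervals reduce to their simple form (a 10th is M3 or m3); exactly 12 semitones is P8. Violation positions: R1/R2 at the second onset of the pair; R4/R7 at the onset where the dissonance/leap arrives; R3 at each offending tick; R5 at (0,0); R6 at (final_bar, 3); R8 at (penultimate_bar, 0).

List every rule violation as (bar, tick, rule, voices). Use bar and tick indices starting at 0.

(2, 0, R7, (1,))
(3, 0, R7, (1,))
(4, 0, R2, (0, 1))
(8, 0, R1, (0, 1))
(10, 2, R7, (1,))

bar 0: v0=C3 v1=C4 downbeat P8
bar 1: v0=B2 v1=D3 downbeat m3
bar 2: v0=A2 v1=F3 downbeat m6
bar 3: v0=G2 v1=B2 downbeat M3
bar 4: v0=A2 v1=E3 downbeat P5
bar 5: v0=B2 v1=G3 downbeat m6
bar 6: v0=A2 v1=A3 downbeat P8
bar 7: v0=C3 v1=A3 downbeat M6
bar 8: v0=D3 v1=D4 downbeat P8
bar 9: v0=C3 v1=C4 downbeat P8
bar 10: v0=D3 v1=B3 downbeat M6
bar 11: v0=C3 v1=C4 downbeat P8
  -> R7 @ bar 2 tick 0 v(1,): B3->F3 leap 6st
  -> R7 @ bar 3 tick 0 v(1,): F3->B2 leap 6st
  -> R2 @ bar 4 tick 0 v(0, 1): G2/B2 M3 -> A2/E3 P5 similar
  -> R1 @ bar 8 tick 0 v(0, 1): C3/C4 P8 -> D3/D4 P8 similar
  -> R7 @ bar 10 tick 2 v(1,): B3->F3 leap 6st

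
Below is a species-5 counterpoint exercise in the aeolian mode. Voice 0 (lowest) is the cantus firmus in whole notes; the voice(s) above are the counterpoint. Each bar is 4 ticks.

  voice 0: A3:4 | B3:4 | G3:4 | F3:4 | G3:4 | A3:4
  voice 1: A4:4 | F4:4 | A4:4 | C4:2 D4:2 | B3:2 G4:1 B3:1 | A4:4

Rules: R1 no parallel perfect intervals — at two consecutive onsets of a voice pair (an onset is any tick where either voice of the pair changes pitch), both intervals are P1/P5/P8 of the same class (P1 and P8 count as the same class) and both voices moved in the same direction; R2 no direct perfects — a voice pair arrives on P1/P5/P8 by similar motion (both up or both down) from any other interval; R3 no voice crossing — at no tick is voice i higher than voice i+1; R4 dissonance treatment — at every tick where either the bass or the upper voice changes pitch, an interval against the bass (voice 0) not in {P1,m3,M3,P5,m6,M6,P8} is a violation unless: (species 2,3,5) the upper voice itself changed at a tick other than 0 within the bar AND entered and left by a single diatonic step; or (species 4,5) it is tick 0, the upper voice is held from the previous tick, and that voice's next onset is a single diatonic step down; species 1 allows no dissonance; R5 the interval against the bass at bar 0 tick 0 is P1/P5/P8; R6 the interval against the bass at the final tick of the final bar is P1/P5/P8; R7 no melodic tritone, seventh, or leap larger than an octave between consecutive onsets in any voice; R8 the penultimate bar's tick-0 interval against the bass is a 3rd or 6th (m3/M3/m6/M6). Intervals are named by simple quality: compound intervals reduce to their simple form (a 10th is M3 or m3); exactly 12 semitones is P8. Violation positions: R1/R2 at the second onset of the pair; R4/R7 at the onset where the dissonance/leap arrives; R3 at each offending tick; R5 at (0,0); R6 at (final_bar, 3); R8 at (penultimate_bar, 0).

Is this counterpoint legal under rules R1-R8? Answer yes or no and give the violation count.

bar 0: v0=A3 v1=A4 (P8)
bar 1: v0=B3 v1=F4 (TT)
bar 2: v0=G3 v1=A4 (M2)
bar 3: v0=F3 v1=C4 (P5)
bar 4: v0=G3 v1=B3 (M3)
bar 5: v0=A3 v1=A4 (P8)
  R4 @ bar1.0: B3/F4 TT untreated
  R4 @ bar2.0: G3/A4 M2 untreated
  R2 @ bar3.0: G3/A4 M2 -> F3/C4 P5 similar
  R2 @ bar5.0: G3/B3 M3 -> A3/A4 P8 similar
  R7 @ bar5.0: B3->A4 leap 10st

No (5 violations)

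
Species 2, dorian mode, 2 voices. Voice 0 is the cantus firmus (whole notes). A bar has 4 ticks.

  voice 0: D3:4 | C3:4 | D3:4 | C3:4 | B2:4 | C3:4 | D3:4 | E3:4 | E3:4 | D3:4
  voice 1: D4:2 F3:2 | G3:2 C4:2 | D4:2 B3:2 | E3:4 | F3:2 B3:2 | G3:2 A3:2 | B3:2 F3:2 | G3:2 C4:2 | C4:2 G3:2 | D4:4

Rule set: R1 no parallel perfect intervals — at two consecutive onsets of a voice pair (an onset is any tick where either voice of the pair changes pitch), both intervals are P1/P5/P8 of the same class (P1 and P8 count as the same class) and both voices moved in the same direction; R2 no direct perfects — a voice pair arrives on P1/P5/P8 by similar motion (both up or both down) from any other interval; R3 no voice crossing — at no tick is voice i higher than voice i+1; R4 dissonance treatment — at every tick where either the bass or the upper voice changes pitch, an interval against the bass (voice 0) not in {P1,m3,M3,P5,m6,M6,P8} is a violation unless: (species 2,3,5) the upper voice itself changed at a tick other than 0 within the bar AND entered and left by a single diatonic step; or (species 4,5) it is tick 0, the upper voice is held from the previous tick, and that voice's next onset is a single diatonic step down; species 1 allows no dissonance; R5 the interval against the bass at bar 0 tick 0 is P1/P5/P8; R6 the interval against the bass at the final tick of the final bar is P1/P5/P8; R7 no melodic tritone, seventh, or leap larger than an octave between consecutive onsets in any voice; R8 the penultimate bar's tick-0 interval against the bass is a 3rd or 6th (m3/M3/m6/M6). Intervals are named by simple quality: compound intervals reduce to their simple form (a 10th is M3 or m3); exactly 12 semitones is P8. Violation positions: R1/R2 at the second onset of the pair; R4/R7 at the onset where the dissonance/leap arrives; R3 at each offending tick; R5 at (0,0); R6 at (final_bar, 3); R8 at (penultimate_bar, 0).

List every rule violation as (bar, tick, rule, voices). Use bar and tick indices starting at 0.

(2, 0, R1, (0, 1))
(4, 0, R4, (0, 1))
(4, 2, R7, (1,))
(6, 2, R7, (1,))

bar 0: v0=D3 v1=D4 downbeat P8
bar 1: v0=C3 v1=G3 downbeat P5
bar 2: v0=D3 v1=D4 downbeat P8
bar 3: v0=C3 v1=E3 downbeat M3
bar 4: v0=B2 v1=F3 downbeat TT
bar 5: v0=C3 v1=G3 downbeat P5
bar 6: v0=D3 v1=B3 downbeat M6
bar 7: v0=E3 v1=G3 downbeat m3
bar 8: v0=E3 v1=C4 downbeat m6
bar 9: v0=D3 v1=D4 downbeat P8
  -> R1 @ bar 2 tick 0 v(0, 1): C3/C4 P8 -> D3/D4 P8 similar
  -> R4 @ bar 4 tick 0 v(0, 1): B2/F3 TT untreated
  -> R7 @ bar 4 tick 2 v(1,): F3->B3 leap 6st
  -> R7 @ bar 6 tick 2 v(1,): B3->F3 leap 6st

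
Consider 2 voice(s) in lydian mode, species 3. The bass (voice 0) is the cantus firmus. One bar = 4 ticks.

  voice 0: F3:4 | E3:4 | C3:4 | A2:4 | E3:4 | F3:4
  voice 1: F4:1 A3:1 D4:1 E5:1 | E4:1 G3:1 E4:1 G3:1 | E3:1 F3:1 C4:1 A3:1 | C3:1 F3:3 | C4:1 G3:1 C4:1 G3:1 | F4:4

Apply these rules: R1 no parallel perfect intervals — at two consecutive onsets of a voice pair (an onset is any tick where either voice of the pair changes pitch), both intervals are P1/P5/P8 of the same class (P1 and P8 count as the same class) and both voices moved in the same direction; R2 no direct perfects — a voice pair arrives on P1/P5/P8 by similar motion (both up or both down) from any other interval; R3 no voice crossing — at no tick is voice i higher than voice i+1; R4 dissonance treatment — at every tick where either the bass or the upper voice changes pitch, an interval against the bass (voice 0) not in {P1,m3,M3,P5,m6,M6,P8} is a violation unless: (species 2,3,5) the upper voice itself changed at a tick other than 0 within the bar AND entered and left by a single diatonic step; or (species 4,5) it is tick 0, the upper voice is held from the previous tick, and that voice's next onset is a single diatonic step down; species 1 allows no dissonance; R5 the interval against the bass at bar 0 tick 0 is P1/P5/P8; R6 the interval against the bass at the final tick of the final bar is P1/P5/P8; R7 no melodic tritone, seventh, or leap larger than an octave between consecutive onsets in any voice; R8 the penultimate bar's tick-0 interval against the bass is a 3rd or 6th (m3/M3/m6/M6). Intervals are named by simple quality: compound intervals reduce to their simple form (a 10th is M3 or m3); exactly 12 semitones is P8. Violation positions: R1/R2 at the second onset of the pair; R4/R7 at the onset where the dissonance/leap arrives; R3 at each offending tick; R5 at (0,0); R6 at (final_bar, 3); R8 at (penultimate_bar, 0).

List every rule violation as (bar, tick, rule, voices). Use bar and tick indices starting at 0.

bar 0: v0=F3 v1=F4 downbeat P8
bar 1: v0=E3 v1=E4 downbeat P8
bar 2: v0=C3 v1=E3 downbeat M3
bar 3: v0=A2 v1=C3 downbeat m3
bar 4: v0=E3 v1=C4 downbeat m6
bar 5: v0=F3 v1=F4 downbeat P8
  -> R4 @ bar 0 tick 3 v(0, 1): F3/E5 M7 untreated
  -> R7 @ bar 0 tick 3 v(1,): D4->E5 leap 14st
  -> R2 @ bar 1 tick 0 v(0, 1): F3/E5 M7 -> E3/E4 P8 similar
  -> R4 @ bar 2 tick 1 v(0, 1): C3/F3 P4 untreated
  -> R2 @ bar 5 tick 0 v(0, 1): E3/G3 m3 -> F3/F4 P8 similar
  -> R7 @ bar 5 tick 0 v(1,): G3->F4 leap 10st

(0, 3, R4, (0, 1))
(0, 3, R7, (1,))
(1, 0, R2, (0, 1))
(2, 1, R4, (0, 1))
(5, 0, R2, (0, 1))
(5, 0, R7, (1,))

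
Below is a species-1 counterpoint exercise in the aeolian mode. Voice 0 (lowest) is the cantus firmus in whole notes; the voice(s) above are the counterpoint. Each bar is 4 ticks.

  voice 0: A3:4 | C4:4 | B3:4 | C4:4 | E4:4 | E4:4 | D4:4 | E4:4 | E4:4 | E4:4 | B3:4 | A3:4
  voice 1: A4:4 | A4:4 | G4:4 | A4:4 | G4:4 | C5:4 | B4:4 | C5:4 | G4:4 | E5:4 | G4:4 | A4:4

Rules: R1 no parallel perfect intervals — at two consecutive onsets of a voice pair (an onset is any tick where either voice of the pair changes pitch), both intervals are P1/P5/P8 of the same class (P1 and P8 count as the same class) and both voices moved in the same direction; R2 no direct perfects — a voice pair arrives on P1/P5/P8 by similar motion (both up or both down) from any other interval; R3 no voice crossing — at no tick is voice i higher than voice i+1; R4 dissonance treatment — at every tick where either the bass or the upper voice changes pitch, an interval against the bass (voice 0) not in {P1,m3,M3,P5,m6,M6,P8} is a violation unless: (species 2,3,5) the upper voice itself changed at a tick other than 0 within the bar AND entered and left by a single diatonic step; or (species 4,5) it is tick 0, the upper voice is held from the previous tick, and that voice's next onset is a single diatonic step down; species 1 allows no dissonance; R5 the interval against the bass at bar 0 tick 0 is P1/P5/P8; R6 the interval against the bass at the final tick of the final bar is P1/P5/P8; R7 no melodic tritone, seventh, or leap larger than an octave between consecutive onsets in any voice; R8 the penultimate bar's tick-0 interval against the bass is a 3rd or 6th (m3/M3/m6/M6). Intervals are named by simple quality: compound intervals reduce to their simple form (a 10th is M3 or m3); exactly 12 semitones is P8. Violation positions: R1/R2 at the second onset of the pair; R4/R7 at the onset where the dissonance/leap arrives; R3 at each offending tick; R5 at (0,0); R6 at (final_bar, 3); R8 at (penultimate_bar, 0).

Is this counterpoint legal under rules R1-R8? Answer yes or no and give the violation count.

Yes (0 violations)

bar 0: v0=A3 v1=A4 (P8)
bar 1: v0=C4 v1=A4 (M6)
bar 2: v0=B3 v1=G4 (m6)
bar 3: v0=C4 v1=A4 (M6)
bar 4: v0=E4 v1=G4 (m3)
bar 5: v0=E4 v1=C5 (m6)
bar 6: v0=D4 v1=B4 (M6)
bar 7: v0=E4 v1=C5 (m6)
bar 8: v0=E4 v1=G4 (m3)
bar 9: v0=E4 v1=E5 (P8)
bar 10: v0=B3 v1=G4 (m6)
bar 11: v0=A3 v1=A4 (P8)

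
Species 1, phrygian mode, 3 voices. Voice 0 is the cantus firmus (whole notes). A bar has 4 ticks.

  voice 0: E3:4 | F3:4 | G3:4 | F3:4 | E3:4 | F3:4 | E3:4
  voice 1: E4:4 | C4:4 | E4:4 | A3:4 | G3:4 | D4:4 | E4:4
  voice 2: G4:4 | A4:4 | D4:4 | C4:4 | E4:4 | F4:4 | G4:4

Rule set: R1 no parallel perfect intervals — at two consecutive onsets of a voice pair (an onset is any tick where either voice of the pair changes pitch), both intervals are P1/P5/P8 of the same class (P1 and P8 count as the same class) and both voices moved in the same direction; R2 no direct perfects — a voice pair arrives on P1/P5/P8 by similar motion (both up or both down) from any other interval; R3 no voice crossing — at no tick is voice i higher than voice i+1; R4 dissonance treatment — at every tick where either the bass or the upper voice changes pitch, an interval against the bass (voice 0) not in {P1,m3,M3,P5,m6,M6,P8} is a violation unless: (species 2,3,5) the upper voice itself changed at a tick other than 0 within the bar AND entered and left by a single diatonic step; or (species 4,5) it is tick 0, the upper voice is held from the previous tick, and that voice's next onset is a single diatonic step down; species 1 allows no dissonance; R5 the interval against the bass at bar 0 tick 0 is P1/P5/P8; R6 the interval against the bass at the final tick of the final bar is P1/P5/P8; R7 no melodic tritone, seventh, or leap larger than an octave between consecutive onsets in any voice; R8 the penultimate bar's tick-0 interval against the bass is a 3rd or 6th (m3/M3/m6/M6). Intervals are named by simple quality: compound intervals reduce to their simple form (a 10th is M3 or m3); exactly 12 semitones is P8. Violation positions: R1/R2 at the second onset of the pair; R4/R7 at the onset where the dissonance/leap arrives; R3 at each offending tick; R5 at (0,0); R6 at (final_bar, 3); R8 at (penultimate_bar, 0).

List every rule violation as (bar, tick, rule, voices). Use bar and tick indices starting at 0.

(0, 0, R5, (0, 2))
(2, 0, R3, (1, 2))
(2, 1, R3, (1, 2))
(2, 2, R3, (1, 2))
(2, 3, R3, (1, 2))
(3, 0, R1, (0, 2))
(5, 0, R1, (0, 2))
(5, 0, R8, (0, 2))
(6, 3, R6, (0, 2))

bar 0: v0=E3 v1=E4 v2=G4 downbeat m3
bar 1: v0=F3 v1=C4 v2=A4 downbeat M3
bar 2: v0=G3 v1=E4 v2=D4 downbeat P5
bar 3: v0=F3 v1=A3 v2=C4 downbeat P5
bar 4: v0=E3 v1=G3 v2=E4 downbeat P8
bar 5: v0=F3 v1=D4 v2=F4 downbeat P8
bar 6: v0=E3 v1=E4 v2=G4 downbeat m3
  -> R5 @ bar 0 tick 0 v(0, 2): opens on m3
  -> R3 @ bar 2 tick 0 v(1, 2): E4 above D4
  -> R3 @ bar 2 tick 1 v(1, 2): E4 above D4
  -> R3 @ bar 2 tick 2 v(1, 2): E4 above D4
  -> R3 @ bar 2 tick 3 v(1, 2): E4 above D4
  -> R1 @ bar 3 tick 0 v(0, 2): G3/D4 P5 -> F3/C4 P5 similar
  -> R1 @ bar 5 tick 0 v(0, 2): E3/E4 P8 -> F3/F4 P8 similar
  -> R8 @ bar 5 tick 0 v(0, 2): penult P8 not 3rd/6th
  -> R6 @ bar 6 tick 3 v(0, 2): closes on m3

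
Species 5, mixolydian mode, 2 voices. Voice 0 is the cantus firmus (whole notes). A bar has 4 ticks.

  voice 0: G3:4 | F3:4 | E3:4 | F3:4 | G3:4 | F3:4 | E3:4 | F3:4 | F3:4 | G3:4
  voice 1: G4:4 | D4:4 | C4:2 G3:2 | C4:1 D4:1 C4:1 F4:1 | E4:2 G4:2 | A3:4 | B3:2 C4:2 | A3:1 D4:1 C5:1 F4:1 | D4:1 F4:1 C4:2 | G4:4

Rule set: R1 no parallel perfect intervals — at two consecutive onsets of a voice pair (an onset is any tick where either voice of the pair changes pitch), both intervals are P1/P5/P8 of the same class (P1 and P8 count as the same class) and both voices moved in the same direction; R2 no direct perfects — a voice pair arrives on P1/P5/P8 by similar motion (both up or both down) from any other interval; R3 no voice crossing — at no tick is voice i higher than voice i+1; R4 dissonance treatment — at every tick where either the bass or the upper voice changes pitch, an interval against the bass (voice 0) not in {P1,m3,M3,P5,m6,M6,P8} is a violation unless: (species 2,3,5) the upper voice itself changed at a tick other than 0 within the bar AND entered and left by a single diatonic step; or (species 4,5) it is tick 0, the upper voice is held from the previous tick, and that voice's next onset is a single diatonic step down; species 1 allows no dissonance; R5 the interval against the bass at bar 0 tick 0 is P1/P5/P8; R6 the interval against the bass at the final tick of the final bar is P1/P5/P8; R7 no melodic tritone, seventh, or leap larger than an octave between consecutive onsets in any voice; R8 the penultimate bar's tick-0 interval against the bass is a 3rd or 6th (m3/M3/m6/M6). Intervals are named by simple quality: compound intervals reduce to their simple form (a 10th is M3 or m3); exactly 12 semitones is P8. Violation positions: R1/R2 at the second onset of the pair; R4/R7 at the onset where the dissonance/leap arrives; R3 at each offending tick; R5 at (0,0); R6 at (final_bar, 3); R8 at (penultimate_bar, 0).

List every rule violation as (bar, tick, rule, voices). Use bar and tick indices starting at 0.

(3, 0, R2, (0, 1))
(5, 0, R7, (1,))
(7, 2, R7, (1,))
(9, 0, R2, (0, 1))

bar 0: v0=G3 v1=G4 downbeat P8
bar 1: v0=F3 v1=D4 downbeat M6
bar 2: v0=E3 v1=C4 downbeat m6
bar 3: v0=F3 v1=C4 downbeat P5
bar 4: v0=G3 v1=E4 downbeat M6
bar 5: v0=F3 v1=A3 downbeat M3
bar 6: v0=E3 v1=B3 downbeat P5
bar 7: v0=F3 v1=A3 downbeat M3
bar 8: v0=F3 v1=D4 downbeat M6
bar 9: v0=G3 v1=G4 downbeat P8
  -> R2 @ bar 3 tick 0 v(0, 1): E3/G3 m3 -> F3/C4 P5 similar
  -> R7 @ bar 5 tick 0 v(1,): G4->A3 leap 10st
  -> R7 @ bar 7 tick 2 v(1,): D4->C5 leap 10st
  -> R2 @ bar 9 tick 0 v(0, 1): F3/C4 P5 -> G3/G4 P8 similar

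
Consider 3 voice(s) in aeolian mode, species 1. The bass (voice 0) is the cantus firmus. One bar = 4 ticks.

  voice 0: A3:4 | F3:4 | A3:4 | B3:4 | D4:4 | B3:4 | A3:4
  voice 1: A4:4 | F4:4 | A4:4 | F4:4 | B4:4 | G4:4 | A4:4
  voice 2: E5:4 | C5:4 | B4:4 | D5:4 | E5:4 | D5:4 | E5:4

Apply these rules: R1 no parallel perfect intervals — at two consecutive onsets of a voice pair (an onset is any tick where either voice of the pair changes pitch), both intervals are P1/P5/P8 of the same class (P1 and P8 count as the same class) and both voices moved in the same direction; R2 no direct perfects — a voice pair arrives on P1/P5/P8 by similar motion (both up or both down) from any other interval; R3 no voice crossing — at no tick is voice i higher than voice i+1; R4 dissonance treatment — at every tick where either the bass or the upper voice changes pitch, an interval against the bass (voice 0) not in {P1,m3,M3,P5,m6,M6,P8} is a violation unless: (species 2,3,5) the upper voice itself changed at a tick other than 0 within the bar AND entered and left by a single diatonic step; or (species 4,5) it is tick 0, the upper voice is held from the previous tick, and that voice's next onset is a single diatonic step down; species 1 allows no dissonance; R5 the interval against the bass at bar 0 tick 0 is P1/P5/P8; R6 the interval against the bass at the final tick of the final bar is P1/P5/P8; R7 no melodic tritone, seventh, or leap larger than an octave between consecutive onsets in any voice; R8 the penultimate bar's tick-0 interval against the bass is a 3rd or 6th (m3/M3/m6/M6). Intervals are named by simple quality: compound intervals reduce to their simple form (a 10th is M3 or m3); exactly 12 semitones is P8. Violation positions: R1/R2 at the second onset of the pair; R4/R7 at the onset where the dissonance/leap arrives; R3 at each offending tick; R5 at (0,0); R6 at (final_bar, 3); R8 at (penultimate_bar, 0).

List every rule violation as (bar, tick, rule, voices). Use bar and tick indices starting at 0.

(1, 0, R1, (0, 1))
(1, 0, R1, (0, 2))
(1, 0, R1, (1, 2))
(2, 0, R1, (0, 1))
(2, 0, R4, (0, 2))
(3, 0, R4, (0, 1))
(4, 0, R4, (0, 2))
(4, 0, R7, (1,))
(5, 0, R2, (1, 2))
(6, 0, R1, (1, 2))

bar 0: v0=A3 v1=A4 v2=E5 downbeat P5
bar 1: v0=F3 v1=F4 v2=C5 downbeat P5
bar 2: v0=A3 v1=A4 v2=B4 downbeat M2
bar 3: v0=B3 v1=F4 v2=D5 downbeat m3
bar 4: v0=D4 v1=B4 v2=E5 downbeat M2
bar 5: v0=B3 v1=G4 v2=D5 downbeat m3
bar 6: v0=A3 v1=A4 v2=E5 downbeat P5
  -> R1 @ bar 1 tick 0 v(0, 1): A3/A4 P8 -> F3/F4 P8 similar
  -> R1 @ bar 1 tick 0 v(0, 2): A3/E5 P5 -> F3/C5 P5 similar
  -> R1 @ bar 1 tick 0 v(1, 2): A4/E5 P5 -> F4/C5 P5 similar
  -> R1 @ bar 2 tick 0 v(0, 1): F3/F4 P8 -> A3/A4 P8 similar
  -> R4 @ bar 2 tick 0 v(0, 2): A3/B4 M2 untreated
  -> R4 @ bar 3 tick 0 v(0, 1): B3/F4 TT untreated
  -> R4 @ bar 4 tick 0 v(0, 2): D4/E5 M2 untreated
  -> R7 @ bar 4 tick 0 v(1,): F4->B4 leap 6st
  -> R2 @ bar 5 tick 0 v(1, 2): B4/E5 P4 -> G4/D5 P5 similar
  -> R1 @ bar 6 tick 0 v(1, 2): G4/D5 P5 -> A4/E5 P5 similar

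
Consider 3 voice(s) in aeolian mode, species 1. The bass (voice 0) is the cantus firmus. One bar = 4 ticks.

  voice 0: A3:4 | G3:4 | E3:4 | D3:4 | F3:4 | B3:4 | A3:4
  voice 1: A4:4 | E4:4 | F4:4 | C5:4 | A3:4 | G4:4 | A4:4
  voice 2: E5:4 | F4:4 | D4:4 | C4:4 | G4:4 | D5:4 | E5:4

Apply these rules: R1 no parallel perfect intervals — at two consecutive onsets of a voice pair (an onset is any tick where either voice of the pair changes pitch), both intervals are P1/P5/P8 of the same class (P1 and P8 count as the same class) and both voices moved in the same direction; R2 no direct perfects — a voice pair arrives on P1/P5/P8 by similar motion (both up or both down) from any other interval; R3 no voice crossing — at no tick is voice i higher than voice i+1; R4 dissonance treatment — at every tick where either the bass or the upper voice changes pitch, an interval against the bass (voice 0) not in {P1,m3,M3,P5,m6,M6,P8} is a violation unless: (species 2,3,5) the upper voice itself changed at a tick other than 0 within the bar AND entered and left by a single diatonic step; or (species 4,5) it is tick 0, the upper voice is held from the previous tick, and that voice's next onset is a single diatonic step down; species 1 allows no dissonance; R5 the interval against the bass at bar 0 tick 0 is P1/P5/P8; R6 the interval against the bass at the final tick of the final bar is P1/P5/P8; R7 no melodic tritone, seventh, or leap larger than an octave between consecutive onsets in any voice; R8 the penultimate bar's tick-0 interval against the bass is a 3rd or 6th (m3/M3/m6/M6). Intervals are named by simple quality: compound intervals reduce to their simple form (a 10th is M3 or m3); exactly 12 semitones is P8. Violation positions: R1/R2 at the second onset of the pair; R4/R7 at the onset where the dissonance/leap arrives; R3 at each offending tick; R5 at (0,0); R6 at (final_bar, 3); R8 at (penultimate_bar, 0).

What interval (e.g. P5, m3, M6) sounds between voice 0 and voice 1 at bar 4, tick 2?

M3

voice 0=F3 voice 1=A3 -> M3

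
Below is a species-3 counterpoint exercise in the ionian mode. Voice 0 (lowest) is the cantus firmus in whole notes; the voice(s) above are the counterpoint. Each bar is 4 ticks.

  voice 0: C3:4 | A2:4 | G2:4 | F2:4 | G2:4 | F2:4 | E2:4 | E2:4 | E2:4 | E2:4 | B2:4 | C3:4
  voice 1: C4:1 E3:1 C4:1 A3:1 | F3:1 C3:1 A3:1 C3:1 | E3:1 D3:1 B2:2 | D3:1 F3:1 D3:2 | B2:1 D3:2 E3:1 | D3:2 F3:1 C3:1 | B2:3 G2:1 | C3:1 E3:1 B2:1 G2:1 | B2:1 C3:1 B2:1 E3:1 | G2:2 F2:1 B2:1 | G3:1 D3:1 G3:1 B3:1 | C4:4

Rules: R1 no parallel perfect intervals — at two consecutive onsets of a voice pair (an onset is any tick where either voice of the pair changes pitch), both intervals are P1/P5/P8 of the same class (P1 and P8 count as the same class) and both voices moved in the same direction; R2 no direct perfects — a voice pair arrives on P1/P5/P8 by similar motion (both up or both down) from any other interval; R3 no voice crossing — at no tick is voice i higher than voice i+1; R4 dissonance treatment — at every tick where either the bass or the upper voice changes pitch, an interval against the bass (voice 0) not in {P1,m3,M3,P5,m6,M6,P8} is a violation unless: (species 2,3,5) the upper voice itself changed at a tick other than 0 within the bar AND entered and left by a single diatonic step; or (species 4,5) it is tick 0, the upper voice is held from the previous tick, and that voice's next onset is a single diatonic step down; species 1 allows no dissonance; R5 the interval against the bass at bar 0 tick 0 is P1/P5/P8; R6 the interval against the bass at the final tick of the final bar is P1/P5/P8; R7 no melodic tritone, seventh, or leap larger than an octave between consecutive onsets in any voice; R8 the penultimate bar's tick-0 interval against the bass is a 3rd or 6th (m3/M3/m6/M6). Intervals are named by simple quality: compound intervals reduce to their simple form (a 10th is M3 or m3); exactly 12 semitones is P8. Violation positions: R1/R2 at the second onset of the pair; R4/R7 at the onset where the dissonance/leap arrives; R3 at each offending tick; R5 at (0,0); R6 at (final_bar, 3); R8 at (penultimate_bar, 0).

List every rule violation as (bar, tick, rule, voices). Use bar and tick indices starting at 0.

bar 0: v0=C3 v1=C4 downbeat P8
bar 1: v0=A2 v1=F3 downbeat m6
bar 2: v0=G2 v1=E3 downbeat M6
bar 3: v0=F2 v1=D3 downbeat M6
bar 4: v0=G2 v1=B2 downbeat M3
bar 5: v0=F2 v1=D3 downbeat M6
bar 6: v0=E2 v1=B2 downbeat P5
bar 7: v0=E2 v1=C3 downbeat m6
bar 8: v0=E2 v1=B2 downbeat P5
bar 9: v0=E2 v1=G2 downbeat m3
bar 10: v0=B2 v1=G3 downbeat m6
bar 11: v0=C3 v1=C4 downbeat P8
  -> R1 @ bar 6 tick 0 v(0, 1): F2/C3 P5 -> E2/B2 P5 similar
  -> R4 @ bar 9 tick 2 v(0, 1): E2/F2 m2 untreated
  -> R7 @ bar 9 tick 3 v(1,): F2->B2 leap 6st
  -> R1 @ bar 11 tick 0 v(0, 1): B2/B3 P8 -> C3/C4 P8 similar

(6, 0, R1, (0, 1))
(9, 2, R4, (0, 1))
(9, 3, R7, (1,))
(11, 0, R1, (0, 1))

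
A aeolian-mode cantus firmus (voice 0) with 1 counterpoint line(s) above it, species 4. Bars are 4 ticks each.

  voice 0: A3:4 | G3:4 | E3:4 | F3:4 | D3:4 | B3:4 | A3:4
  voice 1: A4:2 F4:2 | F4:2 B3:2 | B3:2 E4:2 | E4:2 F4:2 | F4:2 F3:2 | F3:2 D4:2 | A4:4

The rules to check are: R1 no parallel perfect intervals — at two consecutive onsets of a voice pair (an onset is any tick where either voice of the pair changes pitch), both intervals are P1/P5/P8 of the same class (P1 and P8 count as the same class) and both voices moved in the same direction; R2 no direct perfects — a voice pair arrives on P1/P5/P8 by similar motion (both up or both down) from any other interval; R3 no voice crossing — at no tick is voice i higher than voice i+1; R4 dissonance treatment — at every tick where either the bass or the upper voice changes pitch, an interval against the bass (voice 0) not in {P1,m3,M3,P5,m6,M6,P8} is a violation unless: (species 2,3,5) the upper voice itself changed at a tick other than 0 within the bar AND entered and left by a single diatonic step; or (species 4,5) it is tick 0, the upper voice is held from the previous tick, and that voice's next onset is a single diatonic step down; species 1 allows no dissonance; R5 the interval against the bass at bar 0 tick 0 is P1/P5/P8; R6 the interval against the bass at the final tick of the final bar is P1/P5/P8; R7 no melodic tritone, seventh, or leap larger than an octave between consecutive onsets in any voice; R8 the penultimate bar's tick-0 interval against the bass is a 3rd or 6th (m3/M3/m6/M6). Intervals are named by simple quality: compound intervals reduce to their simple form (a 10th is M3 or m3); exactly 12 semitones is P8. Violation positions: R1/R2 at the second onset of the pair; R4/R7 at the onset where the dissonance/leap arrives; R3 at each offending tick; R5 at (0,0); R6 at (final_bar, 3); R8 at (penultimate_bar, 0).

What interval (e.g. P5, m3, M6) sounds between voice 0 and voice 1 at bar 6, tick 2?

voice 0=A3 voice 1=A4 -> P8

P8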